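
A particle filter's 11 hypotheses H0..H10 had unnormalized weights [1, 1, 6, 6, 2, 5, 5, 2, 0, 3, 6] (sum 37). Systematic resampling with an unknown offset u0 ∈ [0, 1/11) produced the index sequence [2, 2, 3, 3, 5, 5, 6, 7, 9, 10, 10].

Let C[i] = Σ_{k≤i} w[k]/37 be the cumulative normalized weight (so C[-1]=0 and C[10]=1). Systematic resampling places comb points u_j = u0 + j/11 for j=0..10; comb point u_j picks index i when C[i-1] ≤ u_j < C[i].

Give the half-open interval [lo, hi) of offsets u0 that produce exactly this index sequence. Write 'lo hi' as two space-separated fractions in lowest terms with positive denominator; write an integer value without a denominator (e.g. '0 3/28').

C = [1/37, 2/37, 8/37, 14/37, 16/37, 21/37, 26/37, 28/37, 28/37, 31/37, 1]
j=0 picked index 2: u0 ∈ [2/37, 8/37)
j=1 picked index 2: u0 ∈ [-15/407, 51/407)
j=2 picked index 3: u0 ∈ [14/407, 80/407)
j=3 picked index 3: u0 ∈ [-23/407, 43/407)
j=4 picked index 5: u0 ∈ [28/407, 83/407)
j=5 picked index 5: u0 ∈ [-9/407, 46/407)
j=6 picked index 6: u0 ∈ [9/407, 64/407)
j=7 picked index 7: u0 ∈ [27/407, 49/407)
j=8 picked index 9: u0 ∈ [12/407, 45/407)
j=9 picked index 10: u0 ∈ [8/407, 2/11)
j=10 picked index 10: u0 ∈ [-29/407, 1/11)
intersection: [28/407, 1/11)

28/407 1/11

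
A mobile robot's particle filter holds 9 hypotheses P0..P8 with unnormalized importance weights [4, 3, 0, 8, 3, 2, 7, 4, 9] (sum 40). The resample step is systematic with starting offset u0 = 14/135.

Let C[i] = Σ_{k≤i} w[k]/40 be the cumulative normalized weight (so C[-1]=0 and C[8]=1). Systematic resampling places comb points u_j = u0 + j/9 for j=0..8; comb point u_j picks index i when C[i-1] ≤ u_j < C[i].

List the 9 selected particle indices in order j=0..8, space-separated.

C = [1/10, 7/40, 7/40, 3/8, 9/20, 1/2, 27/40, 31/40, 1]
j=0: u_0=14/135 ∈ [1/10, 7/40) → index 1
j=1: u_1=29/135 ∈ [7/40, 3/8) → index 3
j=2: u_2=44/135 ∈ [7/40, 3/8) → index 3
j=3: u_3=59/135 ∈ [3/8, 9/20) → index 4
j=4: u_4=74/135 ∈ [1/2, 27/40) → index 6
j=5: u_5=89/135 ∈ [1/2, 27/40) → index 6
j=6: u_6=104/135 ∈ [27/40, 31/40) → index 7
j=7: u_7=119/135 ∈ [31/40, 1) → index 8
j=8: u_8=134/135 ∈ [31/40, 1) → index 8

1 3 3 4 6 6 7 8 8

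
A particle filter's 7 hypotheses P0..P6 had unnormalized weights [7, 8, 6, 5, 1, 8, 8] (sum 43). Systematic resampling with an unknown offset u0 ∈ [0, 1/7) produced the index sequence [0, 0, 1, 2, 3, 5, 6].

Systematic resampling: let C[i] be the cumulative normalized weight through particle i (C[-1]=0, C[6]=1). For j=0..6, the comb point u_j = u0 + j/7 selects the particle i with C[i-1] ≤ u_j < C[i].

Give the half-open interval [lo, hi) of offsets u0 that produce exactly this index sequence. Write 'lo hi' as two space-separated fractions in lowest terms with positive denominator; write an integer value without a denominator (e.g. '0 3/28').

C = [7/43, 15/43, 21/43, 26/43, 27/43, 35/43, 1]
j=0 picked index 0: u0 ∈ [0, 7/43)
j=1 picked index 0: u0 ∈ [-1/7, 6/301)
j=2 picked index 1: u0 ∈ [-37/301, 19/301)
j=3 picked index 2: u0 ∈ [-24/301, 18/301)
j=4 picked index 3: u0 ∈ [-25/301, 10/301)
j=5 picked index 5: u0 ∈ [-26/301, 30/301)
j=6 picked index 6: u0 ∈ [-13/301, 1/7)
intersection: [0, 6/301)

0 6/301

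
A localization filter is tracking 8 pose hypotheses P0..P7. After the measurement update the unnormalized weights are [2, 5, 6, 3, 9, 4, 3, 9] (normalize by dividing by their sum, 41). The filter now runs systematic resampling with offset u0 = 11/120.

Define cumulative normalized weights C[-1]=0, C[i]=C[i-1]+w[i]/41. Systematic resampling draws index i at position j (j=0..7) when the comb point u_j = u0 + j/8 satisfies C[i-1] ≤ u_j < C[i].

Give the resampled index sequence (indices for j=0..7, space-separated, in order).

C = [2/41, 7/41, 13/41, 16/41, 25/41, 29/41, 32/41, 1]
j=0: u_0=11/120 ∈ [2/41, 7/41) → index 1
j=1: u_1=13/60 ∈ [7/41, 13/41) → index 2
j=2: u_2=41/120 ∈ [13/41, 16/41) → index 3
j=3: u_3=7/15 ∈ [16/41, 25/41) → index 4
j=4: u_4=71/120 ∈ [16/41, 25/41) → index 4
j=5: u_5=43/60 ∈ [29/41, 32/41) → index 6
j=6: u_6=101/120 ∈ [32/41, 1) → index 7
j=7: u_7=29/30 ∈ [32/41, 1) → index 7

1 2 3 4 4 6 7 7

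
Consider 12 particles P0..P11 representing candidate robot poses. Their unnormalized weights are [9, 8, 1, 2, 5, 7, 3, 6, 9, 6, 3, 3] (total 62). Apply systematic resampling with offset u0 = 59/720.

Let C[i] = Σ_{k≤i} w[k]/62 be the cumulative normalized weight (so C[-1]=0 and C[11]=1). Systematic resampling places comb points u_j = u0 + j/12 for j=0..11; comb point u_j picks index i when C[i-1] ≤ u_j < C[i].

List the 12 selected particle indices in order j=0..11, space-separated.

0 1 1 4 5 5 7 8 8 9 10 11

C = [9/62, 17/62, 9/31, 10/31, 25/62, 16/31, 35/62, 41/62, 25/31, 28/31, 59/62, 1]
j=0: u_0=59/720 ∈ [0, 9/62) → index 0
j=1: u_1=119/720 ∈ [9/62, 17/62) → index 1
j=2: u_2=179/720 ∈ [9/62, 17/62) → index 1
j=3: u_3=239/720 ∈ [10/31, 25/62) → index 4
j=4: u_4=299/720 ∈ [25/62, 16/31) → index 5
j=5: u_5=359/720 ∈ [25/62, 16/31) → index 5
j=6: u_6=419/720 ∈ [35/62, 41/62) → index 7
j=7: u_7=479/720 ∈ [41/62, 25/31) → index 8
j=8: u_8=539/720 ∈ [41/62, 25/31) → index 8
j=9: u_9=599/720 ∈ [25/31, 28/31) → index 9
j=10: u_10=659/720 ∈ [28/31, 59/62) → index 10
j=11: u_11=719/720 ∈ [59/62, 1) → index 11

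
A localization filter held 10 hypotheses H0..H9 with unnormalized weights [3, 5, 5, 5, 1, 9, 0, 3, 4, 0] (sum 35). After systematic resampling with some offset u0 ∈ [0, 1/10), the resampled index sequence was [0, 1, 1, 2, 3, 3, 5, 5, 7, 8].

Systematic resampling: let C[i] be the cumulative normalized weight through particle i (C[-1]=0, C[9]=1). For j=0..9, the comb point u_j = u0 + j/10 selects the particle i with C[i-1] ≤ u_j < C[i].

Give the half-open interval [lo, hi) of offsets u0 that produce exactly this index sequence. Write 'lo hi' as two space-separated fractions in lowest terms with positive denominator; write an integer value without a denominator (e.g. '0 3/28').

0 1/70

C = [3/35, 8/35, 13/35, 18/35, 19/35, 4/5, 4/5, 31/35, 1, 1]
j=0 picked index 0: u0 ∈ [0, 3/35)
j=1 picked index 1: u0 ∈ [-1/70, 9/70)
j=2 picked index 1: u0 ∈ [-4/35, 1/35)
j=3 picked index 2: u0 ∈ [-1/14, 1/14)
j=4 picked index 3: u0 ∈ [-1/35, 4/35)
j=5 picked index 3: u0 ∈ [-9/70, 1/70)
j=6 picked index 5: u0 ∈ [-2/35, 1/5)
j=7 picked index 5: u0 ∈ [-11/70, 1/10)
j=8 picked index 7: u0 ∈ [0, 3/35)
j=9 picked index 8: u0 ∈ [-1/70, 1/10)
intersection: [0, 1/70)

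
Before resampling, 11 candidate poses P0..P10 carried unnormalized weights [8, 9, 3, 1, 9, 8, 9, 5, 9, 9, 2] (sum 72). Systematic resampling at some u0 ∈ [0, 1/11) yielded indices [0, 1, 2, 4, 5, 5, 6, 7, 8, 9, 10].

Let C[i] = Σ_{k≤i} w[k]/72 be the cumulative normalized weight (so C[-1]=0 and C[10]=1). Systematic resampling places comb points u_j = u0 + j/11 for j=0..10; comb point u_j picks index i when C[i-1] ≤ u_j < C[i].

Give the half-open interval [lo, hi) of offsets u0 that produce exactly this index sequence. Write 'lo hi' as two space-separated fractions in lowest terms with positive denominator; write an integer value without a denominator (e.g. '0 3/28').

25/396 29/396

C = [1/9, 17/72, 5/18, 7/24, 5/12, 19/36, 47/72, 13/18, 61/72, 35/36, 1]
j=0 picked index 0: u0 ∈ [0, 1/9)
j=1 picked index 1: u0 ∈ [2/99, 115/792)
j=2 picked index 2: u0 ∈ [43/792, 19/198)
j=3 picked index 4: u0 ∈ [5/264, 19/132)
j=4 picked index 5: u0 ∈ [7/132, 65/396)
j=5 picked index 5: u0 ∈ [-5/132, 29/396)
j=6 picked index 6: u0 ∈ [-7/396, 85/792)
j=7 picked index 7: u0 ∈ [13/792, 17/198)
j=8 picked index 8: u0 ∈ [-1/198, 95/792)
j=9 picked index 9: u0 ∈ [23/792, 61/396)
j=10 picked index 10: u0 ∈ [25/396, 1/11)
intersection: [25/396, 29/396)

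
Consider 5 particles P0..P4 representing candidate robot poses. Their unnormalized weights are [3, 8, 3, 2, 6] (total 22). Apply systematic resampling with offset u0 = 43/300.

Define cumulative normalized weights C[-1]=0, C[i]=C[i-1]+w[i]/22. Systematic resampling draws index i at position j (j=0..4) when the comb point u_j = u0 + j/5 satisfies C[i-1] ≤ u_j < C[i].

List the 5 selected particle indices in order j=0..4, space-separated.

1 1 2 4 4

C = [3/22, 1/2, 7/11, 8/11, 1]
j=0: u_0=43/300 ∈ [3/22, 1/2) → index 1
j=1: u_1=103/300 ∈ [3/22, 1/2) → index 1
j=2: u_2=163/300 ∈ [1/2, 7/11) → index 2
j=3: u_3=223/300 ∈ [8/11, 1) → index 4
j=4: u_4=283/300 ∈ [8/11, 1) → index 4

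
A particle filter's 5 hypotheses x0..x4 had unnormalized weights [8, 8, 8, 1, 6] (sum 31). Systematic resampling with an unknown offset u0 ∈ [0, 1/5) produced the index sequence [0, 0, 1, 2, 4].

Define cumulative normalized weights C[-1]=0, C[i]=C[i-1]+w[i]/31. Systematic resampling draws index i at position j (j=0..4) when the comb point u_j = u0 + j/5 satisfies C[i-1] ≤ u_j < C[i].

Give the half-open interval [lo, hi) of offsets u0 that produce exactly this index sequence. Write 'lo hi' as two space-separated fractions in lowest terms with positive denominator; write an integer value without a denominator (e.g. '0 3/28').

C = [8/31, 16/31, 24/31, 25/31, 1]
j=0 picked index 0: u0 ∈ [0, 8/31)
j=1 picked index 0: u0 ∈ [-1/5, 9/155)
j=2 picked index 1: u0 ∈ [-22/155, 18/155)
j=3 picked index 2: u0 ∈ [-13/155, 27/155)
j=4 picked index 4: u0 ∈ [1/155, 1/5)
intersection: [1/155, 9/155)

1/155 9/155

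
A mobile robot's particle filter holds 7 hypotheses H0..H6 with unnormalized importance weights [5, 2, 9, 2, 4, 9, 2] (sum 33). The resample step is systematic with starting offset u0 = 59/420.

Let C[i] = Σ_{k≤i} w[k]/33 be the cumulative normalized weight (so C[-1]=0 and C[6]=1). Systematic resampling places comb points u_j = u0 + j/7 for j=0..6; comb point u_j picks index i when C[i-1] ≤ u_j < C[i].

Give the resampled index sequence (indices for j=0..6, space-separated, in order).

0 2 2 4 5 5 6

C = [5/33, 7/33, 16/33, 6/11, 2/3, 31/33, 1]
j=0: u_0=59/420 ∈ [0, 5/33) → index 0
j=1: u_1=17/60 ∈ [7/33, 16/33) → index 2
j=2: u_2=179/420 ∈ [7/33, 16/33) → index 2
j=3: u_3=239/420 ∈ [6/11, 2/3) → index 4
j=4: u_4=299/420 ∈ [2/3, 31/33) → index 5
j=5: u_5=359/420 ∈ [2/3, 31/33) → index 5
j=6: u_6=419/420 ∈ [31/33, 1) → index 6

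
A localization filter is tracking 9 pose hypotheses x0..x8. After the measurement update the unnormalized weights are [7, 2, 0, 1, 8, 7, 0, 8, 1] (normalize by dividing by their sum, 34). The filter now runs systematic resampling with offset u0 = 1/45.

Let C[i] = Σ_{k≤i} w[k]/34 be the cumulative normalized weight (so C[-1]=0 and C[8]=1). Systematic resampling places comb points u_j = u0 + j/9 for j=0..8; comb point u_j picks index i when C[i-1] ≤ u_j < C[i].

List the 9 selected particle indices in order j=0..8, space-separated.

0 0 1 4 4 5 5 7 7

C = [7/34, 9/34, 9/34, 5/17, 9/17, 25/34, 25/34, 33/34, 1]
j=0: u_0=1/45 ∈ [0, 7/34) → index 0
j=1: u_1=2/15 ∈ [0, 7/34) → index 0
j=2: u_2=11/45 ∈ [7/34, 9/34) → index 1
j=3: u_3=16/45 ∈ [5/17, 9/17) → index 4
j=4: u_4=7/15 ∈ [5/17, 9/17) → index 4
j=5: u_5=26/45 ∈ [9/17, 25/34) → index 5
j=6: u_6=31/45 ∈ [9/17, 25/34) → index 5
j=7: u_7=4/5 ∈ [25/34, 33/34) → index 7
j=8: u_8=41/45 ∈ [25/34, 33/34) → index 7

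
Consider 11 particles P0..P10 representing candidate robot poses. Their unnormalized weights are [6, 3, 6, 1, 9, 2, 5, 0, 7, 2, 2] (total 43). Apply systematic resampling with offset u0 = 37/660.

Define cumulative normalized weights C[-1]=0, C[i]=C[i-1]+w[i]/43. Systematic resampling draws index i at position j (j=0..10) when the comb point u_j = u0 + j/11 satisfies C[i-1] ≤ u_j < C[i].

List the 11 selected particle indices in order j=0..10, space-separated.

0 1 2 2 4 4 5 6 8 8 10

C = [6/43, 9/43, 15/43, 16/43, 25/43, 27/43, 32/43, 32/43, 39/43, 41/43, 1]
j=0: u_0=37/660 ∈ [0, 6/43) → index 0
j=1: u_1=97/660 ∈ [6/43, 9/43) → index 1
j=2: u_2=157/660 ∈ [9/43, 15/43) → index 2
j=3: u_3=217/660 ∈ [9/43, 15/43) → index 2
j=4: u_4=277/660 ∈ [16/43, 25/43) → index 4
j=5: u_5=337/660 ∈ [16/43, 25/43) → index 4
j=6: u_6=397/660 ∈ [25/43, 27/43) → index 5
j=7: u_7=457/660 ∈ [27/43, 32/43) → index 6
j=8: u_8=47/60 ∈ [32/43, 39/43) → index 8
j=9: u_9=577/660 ∈ [32/43, 39/43) → index 8
j=10: u_10=637/660 ∈ [41/43, 1) → index 10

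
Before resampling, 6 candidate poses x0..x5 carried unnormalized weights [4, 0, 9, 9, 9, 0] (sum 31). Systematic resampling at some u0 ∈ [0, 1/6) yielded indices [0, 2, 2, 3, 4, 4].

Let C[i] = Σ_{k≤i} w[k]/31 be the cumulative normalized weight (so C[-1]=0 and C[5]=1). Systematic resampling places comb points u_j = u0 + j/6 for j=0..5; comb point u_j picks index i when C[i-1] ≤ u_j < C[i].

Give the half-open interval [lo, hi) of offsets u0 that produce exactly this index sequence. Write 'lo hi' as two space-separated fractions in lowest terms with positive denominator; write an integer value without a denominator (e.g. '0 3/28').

4/93 8/93

C = [4/31, 4/31, 13/31, 22/31, 1, 1]
j=0 picked index 0: u0 ∈ [0, 4/31)
j=1 picked index 2: u0 ∈ [-7/186, 47/186)
j=2 picked index 2: u0 ∈ [-19/93, 8/93)
j=3 picked index 3: u0 ∈ [-5/62, 13/62)
j=4 picked index 4: u0 ∈ [4/93, 1/3)
j=5 picked index 4: u0 ∈ [-23/186, 1/6)
intersection: [4/93, 8/93)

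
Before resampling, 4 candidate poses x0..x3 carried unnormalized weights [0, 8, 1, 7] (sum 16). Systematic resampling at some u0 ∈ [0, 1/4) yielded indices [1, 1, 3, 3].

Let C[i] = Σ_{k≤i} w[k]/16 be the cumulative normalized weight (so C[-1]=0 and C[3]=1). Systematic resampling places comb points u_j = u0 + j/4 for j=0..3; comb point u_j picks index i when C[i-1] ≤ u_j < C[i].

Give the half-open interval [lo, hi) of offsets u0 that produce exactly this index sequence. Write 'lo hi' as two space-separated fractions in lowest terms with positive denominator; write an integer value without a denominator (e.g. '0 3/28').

1/16 1/4

C = [0, 1/2, 9/16, 1]
j=0 picked index 1: u0 ∈ [0, 1/2)
j=1 picked index 1: u0 ∈ [-1/4, 1/4)
j=2 picked index 3: u0 ∈ [1/16, 1/2)
j=3 picked index 3: u0 ∈ [-3/16, 1/4)
intersection: [1/16, 1/4)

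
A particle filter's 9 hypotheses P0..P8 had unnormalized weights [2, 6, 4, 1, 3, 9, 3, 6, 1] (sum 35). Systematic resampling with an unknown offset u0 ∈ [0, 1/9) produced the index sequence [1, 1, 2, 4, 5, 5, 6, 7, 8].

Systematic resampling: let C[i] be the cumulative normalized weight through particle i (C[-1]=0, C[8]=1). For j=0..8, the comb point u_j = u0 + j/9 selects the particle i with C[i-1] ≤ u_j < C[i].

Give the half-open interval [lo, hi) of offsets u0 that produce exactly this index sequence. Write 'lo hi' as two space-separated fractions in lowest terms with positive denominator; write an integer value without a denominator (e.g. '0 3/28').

26/315 1/9

C = [2/35, 8/35, 12/35, 13/35, 16/35, 5/7, 4/5, 34/35, 1]
j=0 picked index 1: u0 ∈ [2/35, 8/35)
j=1 picked index 1: u0 ∈ [-17/315, 37/315)
j=2 picked index 2: u0 ∈ [2/315, 38/315)
j=3 picked index 4: u0 ∈ [4/105, 13/105)
j=4 picked index 5: u0 ∈ [4/315, 17/63)
j=5 picked index 5: u0 ∈ [-31/315, 10/63)
j=6 picked index 6: u0 ∈ [1/21, 2/15)
j=7 picked index 7: u0 ∈ [1/45, 61/315)
j=8 picked index 8: u0 ∈ [26/315, 1/9)
intersection: [26/315, 1/9)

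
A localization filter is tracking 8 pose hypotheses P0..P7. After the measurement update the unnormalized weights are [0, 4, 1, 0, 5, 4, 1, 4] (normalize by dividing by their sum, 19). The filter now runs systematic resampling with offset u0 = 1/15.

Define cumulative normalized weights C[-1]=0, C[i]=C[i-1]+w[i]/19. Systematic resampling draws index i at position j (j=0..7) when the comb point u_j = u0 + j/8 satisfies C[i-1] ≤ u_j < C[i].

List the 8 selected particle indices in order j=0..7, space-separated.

C = [0, 4/19, 5/19, 5/19, 10/19, 14/19, 15/19, 1]
j=0: u_0=1/15 ∈ [0, 4/19) → index 1
j=1: u_1=23/120 ∈ [0, 4/19) → index 1
j=2: u_2=19/60 ∈ [5/19, 10/19) → index 4
j=3: u_3=53/120 ∈ [5/19, 10/19) → index 4
j=4: u_4=17/30 ∈ [10/19, 14/19) → index 5
j=5: u_5=83/120 ∈ [10/19, 14/19) → index 5
j=6: u_6=49/60 ∈ [15/19, 1) → index 7
j=7: u_7=113/120 ∈ [15/19, 1) → index 7

1 1 4 4 5 5 7 7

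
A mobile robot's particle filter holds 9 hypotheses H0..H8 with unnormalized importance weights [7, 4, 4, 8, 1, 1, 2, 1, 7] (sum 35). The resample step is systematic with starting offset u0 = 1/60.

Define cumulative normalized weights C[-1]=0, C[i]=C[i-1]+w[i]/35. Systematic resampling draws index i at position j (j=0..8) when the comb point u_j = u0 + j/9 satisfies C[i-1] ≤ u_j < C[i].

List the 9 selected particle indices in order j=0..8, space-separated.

C = [1/5, 11/35, 3/7, 23/35, 24/35, 5/7, 27/35, 4/5, 1]
j=0: u_0=1/60 ∈ [0, 1/5) → index 0
j=1: u_1=23/180 ∈ [0, 1/5) → index 0
j=2: u_2=43/180 ∈ [1/5, 11/35) → index 1
j=3: u_3=7/20 ∈ [11/35, 3/7) → index 2
j=4: u_4=83/180 ∈ [3/7, 23/35) → index 3
j=5: u_5=103/180 ∈ [3/7, 23/35) → index 3
j=6: u_6=41/60 ∈ [23/35, 24/35) → index 4
j=7: u_7=143/180 ∈ [27/35, 4/5) → index 7
j=8: u_8=163/180 ∈ [4/5, 1) → index 8

0 0 1 2 3 3 4 7 8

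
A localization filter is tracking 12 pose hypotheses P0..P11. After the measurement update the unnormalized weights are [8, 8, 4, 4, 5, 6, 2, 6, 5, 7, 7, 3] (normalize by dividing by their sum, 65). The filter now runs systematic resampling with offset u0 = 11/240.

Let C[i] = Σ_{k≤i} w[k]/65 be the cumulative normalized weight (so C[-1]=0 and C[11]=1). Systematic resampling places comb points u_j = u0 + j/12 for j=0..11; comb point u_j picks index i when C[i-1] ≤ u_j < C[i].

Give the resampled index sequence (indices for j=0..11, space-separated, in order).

0 1 1 2 4 5 6 7 8 9 10 11

C = [8/65, 16/65, 4/13, 24/65, 29/65, 7/13, 37/65, 43/65, 48/65, 11/13, 62/65, 1]
j=0: u_0=11/240 ∈ [0, 8/65) → index 0
j=1: u_1=31/240 ∈ [8/65, 16/65) → index 1
j=2: u_2=17/80 ∈ [8/65, 16/65) → index 1
j=3: u_3=71/240 ∈ [16/65, 4/13) → index 2
j=4: u_4=91/240 ∈ [24/65, 29/65) → index 4
j=5: u_5=37/80 ∈ [29/65, 7/13) → index 5
j=6: u_6=131/240 ∈ [7/13, 37/65) → index 6
j=7: u_7=151/240 ∈ [37/65, 43/65) → index 7
j=8: u_8=57/80 ∈ [43/65, 48/65) → index 8
j=9: u_9=191/240 ∈ [48/65, 11/13) → index 9
j=10: u_10=211/240 ∈ [11/13, 62/65) → index 10
j=11: u_11=77/80 ∈ [62/65, 1) → index 11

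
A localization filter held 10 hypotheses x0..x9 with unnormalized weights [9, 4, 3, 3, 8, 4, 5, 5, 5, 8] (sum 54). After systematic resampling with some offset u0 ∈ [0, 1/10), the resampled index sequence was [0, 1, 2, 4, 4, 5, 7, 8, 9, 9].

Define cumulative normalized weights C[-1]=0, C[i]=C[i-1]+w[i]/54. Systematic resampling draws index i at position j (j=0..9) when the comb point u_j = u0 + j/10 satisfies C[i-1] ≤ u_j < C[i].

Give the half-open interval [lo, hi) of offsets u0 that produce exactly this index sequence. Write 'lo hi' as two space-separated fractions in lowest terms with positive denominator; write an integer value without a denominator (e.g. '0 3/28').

1/15 2/27

C = [1/6, 13/54, 8/27, 19/54, 1/2, 31/54, 2/3, 41/54, 23/27, 1]
j=0 picked index 0: u0 ∈ [0, 1/6)
j=1 picked index 1: u0 ∈ [1/15, 19/135)
j=2 picked index 2: u0 ∈ [11/270, 13/135)
j=3 picked index 4: u0 ∈ [7/135, 1/5)
j=4 picked index 4: u0 ∈ [-13/270, 1/10)
j=5 picked index 5: u0 ∈ [0, 2/27)
j=6 picked index 7: u0 ∈ [1/15, 43/270)
j=7 picked index 8: u0 ∈ [8/135, 41/270)
j=8 picked index 9: u0 ∈ [7/135, 1/5)
j=9 picked index 9: u0 ∈ [-13/270, 1/10)
intersection: [1/15, 2/27)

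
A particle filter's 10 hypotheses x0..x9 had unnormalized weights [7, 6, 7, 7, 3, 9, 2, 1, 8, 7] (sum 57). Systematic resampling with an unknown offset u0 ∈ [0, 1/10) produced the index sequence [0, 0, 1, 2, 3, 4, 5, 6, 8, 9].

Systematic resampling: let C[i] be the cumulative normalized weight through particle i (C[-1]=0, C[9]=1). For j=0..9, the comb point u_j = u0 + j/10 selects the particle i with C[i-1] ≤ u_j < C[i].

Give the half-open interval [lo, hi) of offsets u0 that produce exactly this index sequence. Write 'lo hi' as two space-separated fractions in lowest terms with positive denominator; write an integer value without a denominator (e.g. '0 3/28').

C = [7/57, 13/57, 20/57, 9/19, 10/19, 13/19, 41/57, 14/19, 50/57, 1]
j=0 picked index 0: u0 ∈ [0, 7/57)
j=1 picked index 0: u0 ∈ [-1/10, 13/570)
j=2 picked index 1: u0 ∈ [-22/285, 8/285)
j=3 picked index 2: u0 ∈ [-41/570, 29/570)
j=4 picked index 3: u0 ∈ [-14/285, 7/95)
j=5 picked index 4: u0 ∈ [-1/38, 1/38)
j=6 picked index 5: u0 ∈ [-7/95, 8/95)
j=7 picked index 6: u0 ∈ [-3/190, 11/570)
j=8 picked index 8: u0 ∈ [-6/95, 22/285)
j=9 picked index 9: u0 ∈ [-13/570, 1/10)
intersection: [0, 11/570)

0 11/570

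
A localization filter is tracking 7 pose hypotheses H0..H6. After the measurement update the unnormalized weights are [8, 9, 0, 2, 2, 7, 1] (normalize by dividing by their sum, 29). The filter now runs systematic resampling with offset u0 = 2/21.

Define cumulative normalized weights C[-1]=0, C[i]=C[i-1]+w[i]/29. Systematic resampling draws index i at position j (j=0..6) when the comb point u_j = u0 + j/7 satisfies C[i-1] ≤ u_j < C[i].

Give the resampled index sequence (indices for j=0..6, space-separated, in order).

C = [8/29, 17/29, 17/29, 19/29, 21/29, 28/29, 1]
j=0: u_0=2/21 ∈ [0, 8/29) → index 0
j=1: u_1=5/21 ∈ [0, 8/29) → index 0
j=2: u_2=8/21 ∈ [8/29, 17/29) → index 1
j=3: u_3=11/21 ∈ [8/29, 17/29) → index 1
j=4: u_4=2/3 ∈ [19/29, 21/29) → index 4
j=5: u_5=17/21 ∈ [21/29, 28/29) → index 5
j=6: u_6=20/21 ∈ [21/29, 28/29) → index 5

0 0 1 1 4 5 5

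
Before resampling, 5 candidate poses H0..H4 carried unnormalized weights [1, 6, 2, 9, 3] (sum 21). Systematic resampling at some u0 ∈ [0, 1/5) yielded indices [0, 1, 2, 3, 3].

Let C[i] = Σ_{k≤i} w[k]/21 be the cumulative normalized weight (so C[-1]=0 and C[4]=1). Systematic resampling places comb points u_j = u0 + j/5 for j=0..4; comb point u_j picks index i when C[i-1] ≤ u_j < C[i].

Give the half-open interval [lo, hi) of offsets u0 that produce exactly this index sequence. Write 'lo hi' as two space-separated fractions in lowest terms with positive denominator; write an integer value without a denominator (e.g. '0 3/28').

C = [1/21, 1/3, 3/7, 6/7, 1]
j=0 picked index 0: u0 ∈ [0, 1/21)
j=1 picked index 1: u0 ∈ [-16/105, 2/15)
j=2 picked index 2: u0 ∈ [-1/15, 1/35)
j=3 picked index 3: u0 ∈ [-6/35, 9/35)
j=4 picked index 3: u0 ∈ [-13/35, 2/35)
intersection: [0, 1/35)

0 1/35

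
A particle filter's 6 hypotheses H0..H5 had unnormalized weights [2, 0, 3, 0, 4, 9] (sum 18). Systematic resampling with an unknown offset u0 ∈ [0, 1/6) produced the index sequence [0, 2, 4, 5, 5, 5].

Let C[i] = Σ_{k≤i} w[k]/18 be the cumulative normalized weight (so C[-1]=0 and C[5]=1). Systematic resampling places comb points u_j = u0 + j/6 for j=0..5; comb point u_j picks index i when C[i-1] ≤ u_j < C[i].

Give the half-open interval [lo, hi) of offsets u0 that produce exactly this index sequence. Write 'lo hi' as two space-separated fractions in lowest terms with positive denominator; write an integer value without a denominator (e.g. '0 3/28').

C = [1/9, 1/9, 5/18, 5/18, 1/2, 1]
j=0 picked index 0: u0 ∈ [0, 1/9)
j=1 picked index 2: u0 ∈ [-1/18, 1/9)
j=2 picked index 4: u0 ∈ [-1/18, 1/6)
j=3 picked index 5: u0 ∈ [0, 1/2)
j=4 picked index 5: u0 ∈ [-1/6, 1/3)
j=5 picked index 5: u0 ∈ [-1/3, 1/6)
intersection: [0, 1/9)

0 1/9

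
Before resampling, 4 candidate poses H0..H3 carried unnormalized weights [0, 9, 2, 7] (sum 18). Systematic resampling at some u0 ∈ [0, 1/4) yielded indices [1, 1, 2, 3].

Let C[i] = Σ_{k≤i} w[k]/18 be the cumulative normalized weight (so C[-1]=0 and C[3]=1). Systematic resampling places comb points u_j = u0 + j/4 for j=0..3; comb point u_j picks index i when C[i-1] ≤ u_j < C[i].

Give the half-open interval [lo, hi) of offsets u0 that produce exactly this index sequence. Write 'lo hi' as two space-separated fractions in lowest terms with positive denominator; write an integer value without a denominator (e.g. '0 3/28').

0 1/9

C = [0, 1/2, 11/18, 1]
j=0 picked index 1: u0 ∈ [0, 1/2)
j=1 picked index 1: u0 ∈ [-1/4, 1/4)
j=2 picked index 2: u0 ∈ [0, 1/9)
j=3 picked index 3: u0 ∈ [-5/36, 1/4)
intersection: [0, 1/9)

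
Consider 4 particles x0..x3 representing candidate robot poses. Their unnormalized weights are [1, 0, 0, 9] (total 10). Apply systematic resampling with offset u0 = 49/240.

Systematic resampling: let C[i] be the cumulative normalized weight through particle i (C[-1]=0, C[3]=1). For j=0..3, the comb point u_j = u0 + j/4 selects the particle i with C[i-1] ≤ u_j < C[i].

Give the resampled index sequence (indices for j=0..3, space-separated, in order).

3 3 3 3

C = [1/10, 1/10, 1/10, 1]
j=0: u_0=49/240 ∈ [1/10, 1) → index 3
j=1: u_1=109/240 ∈ [1/10, 1) → index 3
j=2: u_2=169/240 ∈ [1/10, 1) → index 3
j=3: u_3=229/240 ∈ [1/10, 1) → index 3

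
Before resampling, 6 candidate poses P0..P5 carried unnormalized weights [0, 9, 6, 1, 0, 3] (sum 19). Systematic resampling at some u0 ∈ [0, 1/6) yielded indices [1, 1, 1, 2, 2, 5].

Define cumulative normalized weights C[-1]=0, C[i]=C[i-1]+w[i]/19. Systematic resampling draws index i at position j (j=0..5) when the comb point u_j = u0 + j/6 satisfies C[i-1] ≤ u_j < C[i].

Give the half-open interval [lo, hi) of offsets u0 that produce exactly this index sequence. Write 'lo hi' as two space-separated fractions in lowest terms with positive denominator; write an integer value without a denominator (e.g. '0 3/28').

1/114 7/57

C = [0, 9/19, 15/19, 16/19, 16/19, 1]
j=0 picked index 1: u0 ∈ [0, 9/19)
j=1 picked index 1: u0 ∈ [-1/6, 35/114)
j=2 picked index 1: u0 ∈ [-1/3, 8/57)
j=3 picked index 2: u0 ∈ [-1/38, 11/38)
j=4 picked index 2: u0 ∈ [-11/57, 7/57)
j=5 picked index 5: u0 ∈ [1/114, 1/6)
intersection: [1/114, 7/57)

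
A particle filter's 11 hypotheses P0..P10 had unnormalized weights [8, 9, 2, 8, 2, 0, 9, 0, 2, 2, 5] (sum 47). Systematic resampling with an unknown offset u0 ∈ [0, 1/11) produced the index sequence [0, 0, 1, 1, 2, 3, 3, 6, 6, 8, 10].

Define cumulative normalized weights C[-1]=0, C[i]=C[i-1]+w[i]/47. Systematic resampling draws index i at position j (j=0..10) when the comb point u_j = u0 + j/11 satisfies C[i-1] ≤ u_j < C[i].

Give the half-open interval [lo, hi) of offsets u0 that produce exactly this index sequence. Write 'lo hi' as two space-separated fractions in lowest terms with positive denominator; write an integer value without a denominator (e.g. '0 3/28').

C = [8/47, 17/47, 19/47, 27/47, 29/47, 29/47, 38/47, 38/47, 40/47, 42/47, 1]
j=0 picked index 0: u0 ∈ [0, 8/47)
j=1 picked index 0: u0 ∈ [-1/11, 41/517)
j=2 picked index 1: u0 ∈ [-6/517, 93/517)
j=3 picked index 1: u0 ∈ [-53/517, 46/517)
j=4 picked index 2: u0 ∈ [-1/517, 21/517)
j=5 picked index 3: u0 ∈ [-26/517, 62/517)
j=6 picked index 3: u0 ∈ [-73/517, 15/517)
j=7 picked index 6: u0 ∈ [-10/517, 89/517)
j=8 picked index 6: u0 ∈ [-57/517, 42/517)
j=9 picked index 8: u0 ∈ [-5/517, 17/517)
j=10 picked index 10: u0 ∈ [-8/517, 1/11)
intersection: [0, 15/517)

0 15/517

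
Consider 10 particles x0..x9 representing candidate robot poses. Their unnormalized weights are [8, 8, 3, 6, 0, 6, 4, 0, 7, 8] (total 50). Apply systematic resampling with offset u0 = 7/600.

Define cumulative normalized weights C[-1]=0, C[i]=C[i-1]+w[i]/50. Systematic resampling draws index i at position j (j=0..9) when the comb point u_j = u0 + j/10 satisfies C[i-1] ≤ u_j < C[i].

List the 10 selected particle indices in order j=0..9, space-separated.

C = [4/25, 8/25, 19/50, 1/2, 1/2, 31/50, 7/10, 7/10, 21/25, 1]
j=0: u_0=7/600 ∈ [0, 4/25) → index 0
j=1: u_1=67/600 ∈ [0, 4/25) → index 0
j=2: u_2=127/600 ∈ [4/25, 8/25) → index 1
j=3: u_3=187/600 ∈ [4/25, 8/25) → index 1
j=4: u_4=247/600 ∈ [19/50, 1/2) → index 3
j=5: u_5=307/600 ∈ [1/2, 31/50) → index 5
j=6: u_6=367/600 ∈ [1/2, 31/50) → index 5
j=7: u_7=427/600 ∈ [7/10, 21/25) → index 8
j=8: u_8=487/600 ∈ [7/10, 21/25) → index 8
j=9: u_9=547/600 ∈ [21/25, 1) → index 9

0 0 1 1 3 5 5 8 8 9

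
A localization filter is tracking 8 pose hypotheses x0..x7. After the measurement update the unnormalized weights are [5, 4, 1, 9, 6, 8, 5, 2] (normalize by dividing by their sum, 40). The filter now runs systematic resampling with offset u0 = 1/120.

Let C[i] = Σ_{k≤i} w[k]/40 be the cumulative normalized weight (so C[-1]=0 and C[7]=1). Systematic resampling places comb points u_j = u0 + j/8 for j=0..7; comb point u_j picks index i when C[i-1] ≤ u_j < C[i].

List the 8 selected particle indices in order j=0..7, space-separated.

C = [1/8, 9/40, 1/4, 19/40, 5/8, 33/40, 19/20, 1]
j=0: u_0=1/120 ∈ [0, 1/8) → index 0
j=1: u_1=2/15 ∈ [1/8, 9/40) → index 1
j=2: u_2=31/120 ∈ [1/4, 19/40) → index 3
j=3: u_3=23/60 ∈ [1/4, 19/40) → index 3
j=4: u_4=61/120 ∈ [19/40, 5/8) → index 4
j=5: u_5=19/30 ∈ [5/8, 33/40) → index 5
j=6: u_6=91/120 ∈ [5/8, 33/40) → index 5
j=7: u_7=53/60 ∈ [33/40, 19/20) → index 6

0 1 3 3 4 5 5 6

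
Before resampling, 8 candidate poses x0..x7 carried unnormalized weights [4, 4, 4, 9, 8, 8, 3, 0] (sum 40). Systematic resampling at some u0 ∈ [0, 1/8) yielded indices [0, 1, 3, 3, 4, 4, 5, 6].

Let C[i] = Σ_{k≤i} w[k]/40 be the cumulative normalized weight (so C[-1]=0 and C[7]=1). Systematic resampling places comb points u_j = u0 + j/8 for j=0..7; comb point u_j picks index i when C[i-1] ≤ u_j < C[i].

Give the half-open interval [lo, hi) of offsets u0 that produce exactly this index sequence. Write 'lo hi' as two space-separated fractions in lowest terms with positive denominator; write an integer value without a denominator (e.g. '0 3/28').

1/20 3/40

C = [1/10, 1/5, 3/10, 21/40, 29/40, 37/40, 1, 1]
j=0 picked index 0: u0 ∈ [0, 1/10)
j=1 picked index 1: u0 ∈ [-1/40, 3/40)
j=2 picked index 3: u0 ∈ [1/20, 11/40)
j=3 picked index 3: u0 ∈ [-3/40, 3/20)
j=4 picked index 4: u0 ∈ [1/40, 9/40)
j=5 picked index 4: u0 ∈ [-1/10, 1/10)
j=6 picked index 5: u0 ∈ [-1/40, 7/40)
j=7 picked index 6: u0 ∈ [1/20, 1/8)
intersection: [1/20, 3/40)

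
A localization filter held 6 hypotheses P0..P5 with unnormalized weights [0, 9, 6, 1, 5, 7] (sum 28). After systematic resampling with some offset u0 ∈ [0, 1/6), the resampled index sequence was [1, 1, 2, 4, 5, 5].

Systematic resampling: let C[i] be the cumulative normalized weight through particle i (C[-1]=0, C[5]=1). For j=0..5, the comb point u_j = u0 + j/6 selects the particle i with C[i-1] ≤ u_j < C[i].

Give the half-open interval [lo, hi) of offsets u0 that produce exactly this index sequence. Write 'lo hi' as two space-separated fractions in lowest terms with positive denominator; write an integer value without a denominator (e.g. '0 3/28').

1/12 13/84

C = [0, 9/28, 15/28, 4/7, 3/4, 1]
j=0 picked index 1: u0 ∈ [0, 9/28)
j=1 picked index 1: u0 ∈ [-1/6, 13/84)
j=2 picked index 2: u0 ∈ [-1/84, 17/84)
j=3 picked index 4: u0 ∈ [1/14, 1/4)
j=4 picked index 5: u0 ∈ [1/12, 1/3)
j=5 picked index 5: u0 ∈ [-1/12, 1/6)
intersection: [1/12, 13/84)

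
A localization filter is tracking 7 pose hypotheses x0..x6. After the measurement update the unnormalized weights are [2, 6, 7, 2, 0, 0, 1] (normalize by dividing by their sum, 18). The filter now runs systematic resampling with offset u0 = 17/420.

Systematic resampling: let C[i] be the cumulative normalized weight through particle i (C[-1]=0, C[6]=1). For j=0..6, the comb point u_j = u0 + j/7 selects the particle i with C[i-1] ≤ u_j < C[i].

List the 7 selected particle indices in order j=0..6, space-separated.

0 1 1 2 2 2 3

C = [1/9, 4/9, 5/6, 17/18, 17/18, 17/18, 1]
j=0: u_0=17/420 ∈ [0, 1/9) → index 0
j=1: u_1=11/60 ∈ [1/9, 4/9) → index 1
j=2: u_2=137/420 ∈ [1/9, 4/9) → index 1
j=3: u_3=197/420 ∈ [4/9, 5/6) → index 2
j=4: u_4=257/420 ∈ [4/9, 5/6) → index 2
j=5: u_5=317/420 ∈ [4/9, 5/6) → index 2
j=6: u_6=377/420 ∈ [5/6, 17/18) → index 3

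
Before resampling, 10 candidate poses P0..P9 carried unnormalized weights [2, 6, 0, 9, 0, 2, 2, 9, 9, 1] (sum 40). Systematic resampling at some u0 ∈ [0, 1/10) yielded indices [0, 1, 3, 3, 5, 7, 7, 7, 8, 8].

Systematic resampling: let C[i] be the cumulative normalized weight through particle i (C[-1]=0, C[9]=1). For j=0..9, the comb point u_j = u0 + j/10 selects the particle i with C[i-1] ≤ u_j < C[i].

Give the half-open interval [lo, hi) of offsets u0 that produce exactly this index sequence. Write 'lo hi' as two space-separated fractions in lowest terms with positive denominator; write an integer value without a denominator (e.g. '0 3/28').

1/40 1/20

C = [1/20, 1/5, 1/5, 17/40, 17/40, 19/40, 21/40, 3/4, 39/40, 1]
j=0 picked index 0: u0 ∈ [0, 1/20)
j=1 picked index 1: u0 ∈ [-1/20, 1/10)
j=2 picked index 3: u0 ∈ [0, 9/40)
j=3 picked index 3: u0 ∈ [-1/10, 1/8)
j=4 picked index 5: u0 ∈ [1/40, 3/40)
j=5 picked index 7: u0 ∈ [1/40, 1/4)
j=6 picked index 7: u0 ∈ [-3/40, 3/20)
j=7 picked index 7: u0 ∈ [-7/40, 1/20)
j=8 picked index 8: u0 ∈ [-1/20, 7/40)
j=9 picked index 8: u0 ∈ [-3/20, 3/40)
intersection: [1/40, 1/20)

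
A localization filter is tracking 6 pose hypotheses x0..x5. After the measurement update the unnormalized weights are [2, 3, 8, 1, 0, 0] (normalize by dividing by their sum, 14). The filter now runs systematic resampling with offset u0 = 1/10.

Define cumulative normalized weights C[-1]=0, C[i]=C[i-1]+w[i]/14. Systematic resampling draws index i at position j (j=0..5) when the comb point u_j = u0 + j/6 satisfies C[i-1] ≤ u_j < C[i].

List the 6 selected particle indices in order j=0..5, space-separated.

C = [1/7, 5/14, 13/14, 1, 1, 1]
j=0: u_0=1/10 ∈ [0, 1/7) → index 0
j=1: u_1=4/15 ∈ [1/7, 5/14) → index 1
j=2: u_2=13/30 ∈ [5/14, 13/14) → index 2
j=3: u_3=3/5 ∈ [5/14, 13/14) → index 2
j=4: u_4=23/30 ∈ [5/14, 13/14) → index 2
j=5: u_5=14/15 ∈ [13/14, 1) → index 3

0 1 2 2 2 3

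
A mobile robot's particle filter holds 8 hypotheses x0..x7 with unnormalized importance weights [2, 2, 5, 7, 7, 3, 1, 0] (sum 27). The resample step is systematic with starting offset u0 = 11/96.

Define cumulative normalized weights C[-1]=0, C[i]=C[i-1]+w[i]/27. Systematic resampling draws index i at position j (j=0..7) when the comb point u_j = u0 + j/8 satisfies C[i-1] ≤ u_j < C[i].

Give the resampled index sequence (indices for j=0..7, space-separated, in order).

C = [2/27, 4/27, 1/3, 16/27, 23/27, 26/27, 1, 1]
j=0: u_0=11/96 ∈ [2/27, 4/27) → index 1
j=1: u_1=23/96 ∈ [4/27, 1/3) → index 2
j=2: u_2=35/96 ∈ [1/3, 16/27) → index 3
j=3: u_3=47/96 ∈ [1/3, 16/27) → index 3
j=4: u_4=59/96 ∈ [16/27, 23/27) → index 4
j=5: u_5=71/96 ∈ [16/27, 23/27) → index 4
j=6: u_6=83/96 ∈ [23/27, 26/27) → index 5
j=7: u_7=95/96 ∈ [26/27, 1) → index 6

1 2 3 3 4 4 5 6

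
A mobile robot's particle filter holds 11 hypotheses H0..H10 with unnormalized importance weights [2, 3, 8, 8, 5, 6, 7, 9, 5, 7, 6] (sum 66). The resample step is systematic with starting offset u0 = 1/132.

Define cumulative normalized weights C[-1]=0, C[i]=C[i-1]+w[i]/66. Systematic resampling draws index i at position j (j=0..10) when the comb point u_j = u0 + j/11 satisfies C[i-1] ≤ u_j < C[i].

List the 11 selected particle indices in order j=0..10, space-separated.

0 2 2 3 4 5 6 7 8 9 10

C = [1/33, 5/66, 13/66, 7/22, 13/33, 16/33, 13/22, 8/11, 53/66, 10/11, 1]
j=0: u_0=1/132 ∈ [0, 1/33) → index 0
j=1: u_1=13/132 ∈ [5/66, 13/66) → index 2
j=2: u_2=25/132 ∈ [5/66, 13/66) → index 2
j=3: u_3=37/132 ∈ [13/66, 7/22) → index 3
j=4: u_4=49/132 ∈ [7/22, 13/33) → index 4
j=5: u_5=61/132 ∈ [13/33, 16/33) → index 5
j=6: u_6=73/132 ∈ [16/33, 13/22) → index 6
j=7: u_7=85/132 ∈ [13/22, 8/11) → index 7
j=8: u_8=97/132 ∈ [8/11, 53/66) → index 8
j=9: u_9=109/132 ∈ [53/66, 10/11) → index 9
j=10: u_10=11/12 ∈ [10/11, 1) → index 10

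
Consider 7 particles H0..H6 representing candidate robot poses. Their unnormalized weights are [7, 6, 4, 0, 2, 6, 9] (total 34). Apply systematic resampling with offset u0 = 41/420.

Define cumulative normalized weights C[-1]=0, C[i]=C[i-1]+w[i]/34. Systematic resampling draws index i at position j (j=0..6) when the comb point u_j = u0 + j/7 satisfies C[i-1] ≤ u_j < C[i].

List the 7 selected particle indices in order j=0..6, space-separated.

0 1 2 4 5 6 6

C = [7/34, 13/34, 1/2, 1/2, 19/34, 25/34, 1]
j=0: u_0=41/420 ∈ [0, 7/34) → index 0
j=1: u_1=101/420 ∈ [7/34, 13/34) → index 1
j=2: u_2=23/60 ∈ [13/34, 1/2) → index 2
j=3: u_3=221/420 ∈ [1/2, 19/34) → index 4
j=4: u_4=281/420 ∈ [19/34, 25/34) → index 5
j=5: u_5=341/420 ∈ [25/34, 1) → index 6
j=6: u_6=401/420 ∈ [25/34, 1) → index 6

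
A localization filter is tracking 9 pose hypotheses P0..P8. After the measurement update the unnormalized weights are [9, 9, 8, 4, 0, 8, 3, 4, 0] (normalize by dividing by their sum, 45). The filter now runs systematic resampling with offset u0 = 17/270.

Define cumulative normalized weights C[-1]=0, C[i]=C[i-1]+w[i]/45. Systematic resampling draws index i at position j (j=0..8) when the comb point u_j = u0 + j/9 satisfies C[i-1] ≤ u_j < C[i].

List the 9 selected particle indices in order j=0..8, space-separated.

0 0 1 1 2 3 5 5 7

C = [1/5, 2/5, 26/45, 2/3, 2/3, 38/45, 41/45, 1, 1]
j=0: u_0=17/270 ∈ [0, 1/5) → index 0
j=1: u_1=47/270 ∈ [0, 1/5) → index 0
j=2: u_2=77/270 ∈ [1/5, 2/5) → index 1
j=3: u_3=107/270 ∈ [1/5, 2/5) → index 1
j=4: u_4=137/270 ∈ [2/5, 26/45) → index 2
j=5: u_5=167/270 ∈ [26/45, 2/3) → index 3
j=6: u_6=197/270 ∈ [2/3, 38/45) → index 5
j=7: u_7=227/270 ∈ [2/3, 38/45) → index 5
j=8: u_8=257/270 ∈ [41/45, 1) → index 7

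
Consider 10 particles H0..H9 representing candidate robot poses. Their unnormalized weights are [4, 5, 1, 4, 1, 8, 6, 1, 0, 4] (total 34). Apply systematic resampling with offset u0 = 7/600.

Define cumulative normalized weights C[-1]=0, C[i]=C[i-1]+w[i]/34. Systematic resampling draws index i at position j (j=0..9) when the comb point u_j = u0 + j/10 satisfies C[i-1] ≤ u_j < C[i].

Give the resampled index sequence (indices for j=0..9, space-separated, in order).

0 0 1 3 3 5 5 6 6 9

C = [2/17, 9/34, 5/17, 7/17, 15/34, 23/34, 29/34, 15/17, 15/17, 1]
j=0: u_0=7/600 ∈ [0, 2/17) → index 0
j=1: u_1=67/600 ∈ [0, 2/17) → index 0
j=2: u_2=127/600 ∈ [2/17, 9/34) → index 1
j=3: u_3=187/600 ∈ [5/17, 7/17) → index 3
j=4: u_4=247/600 ∈ [5/17, 7/17) → index 3
j=5: u_5=307/600 ∈ [15/34, 23/34) → index 5
j=6: u_6=367/600 ∈ [15/34, 23/34) → index 5
j=7: u_7=427/600 ∈ [23/34, 29/34) → index 6
j=8: u_8=487/600 ∈ [23/34, 29/34) → index 6
j=9: u_9=547/600 ∈ [15/17, 1) → index 9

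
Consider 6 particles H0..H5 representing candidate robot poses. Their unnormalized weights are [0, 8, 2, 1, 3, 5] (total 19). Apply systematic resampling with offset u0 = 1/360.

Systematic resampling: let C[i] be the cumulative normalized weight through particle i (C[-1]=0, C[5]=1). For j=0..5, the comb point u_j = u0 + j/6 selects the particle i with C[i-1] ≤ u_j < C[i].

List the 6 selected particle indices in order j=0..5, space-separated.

C = [0, 8/19, 10/19, 11/19, 14/19, 1]
j=0: u_0=1/360 ∈ [0, 8/19) → index 1
j=1: u_1=61/360 ∈ [0, 8/19) → index 1
j=2: u_2=121/360 ∈ [0, 8/19) → index 1
j=3: u_3=181/360 ∈ [8/19, 10/19) → index 2
j=4: u_4=241/360 ∈ [11/19, 14/19) → index 4
j=5: u_5=301/360 ∈ [14/19, 1) → index 5

1 1 1 2 4 5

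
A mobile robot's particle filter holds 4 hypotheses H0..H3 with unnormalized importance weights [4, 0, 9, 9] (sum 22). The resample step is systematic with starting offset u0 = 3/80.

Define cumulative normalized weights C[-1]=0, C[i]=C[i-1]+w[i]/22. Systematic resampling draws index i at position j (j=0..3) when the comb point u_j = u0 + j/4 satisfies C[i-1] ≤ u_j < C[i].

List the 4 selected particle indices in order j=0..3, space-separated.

0 2 2 3

C = [2/11, 2/11, 13/22, 1]
j=0: u_0=3/80 ∈ [0, 2/11) → index 0
j=1: u_1=23/80 ∈ [2/11, 13/22) → index 2
j=2: u_2=43/80 ∈ [2/11, 13/22) → index 2
j=3: u_3=63/80 ∈ [13/22, 1) → index 3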